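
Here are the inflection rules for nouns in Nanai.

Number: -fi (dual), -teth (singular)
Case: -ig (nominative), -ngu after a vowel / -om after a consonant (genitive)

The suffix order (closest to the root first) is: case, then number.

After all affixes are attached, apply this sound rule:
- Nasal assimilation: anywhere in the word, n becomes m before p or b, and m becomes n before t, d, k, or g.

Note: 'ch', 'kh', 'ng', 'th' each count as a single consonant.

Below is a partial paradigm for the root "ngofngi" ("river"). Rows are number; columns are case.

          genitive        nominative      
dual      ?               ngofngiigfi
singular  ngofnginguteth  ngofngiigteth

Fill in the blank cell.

Attach case genitive -ngu (after vowel 'i') → ngofngingu.
Attach number dual -fi → ngofngingufi.
Nasal assimilation: no change.

ngofngingufi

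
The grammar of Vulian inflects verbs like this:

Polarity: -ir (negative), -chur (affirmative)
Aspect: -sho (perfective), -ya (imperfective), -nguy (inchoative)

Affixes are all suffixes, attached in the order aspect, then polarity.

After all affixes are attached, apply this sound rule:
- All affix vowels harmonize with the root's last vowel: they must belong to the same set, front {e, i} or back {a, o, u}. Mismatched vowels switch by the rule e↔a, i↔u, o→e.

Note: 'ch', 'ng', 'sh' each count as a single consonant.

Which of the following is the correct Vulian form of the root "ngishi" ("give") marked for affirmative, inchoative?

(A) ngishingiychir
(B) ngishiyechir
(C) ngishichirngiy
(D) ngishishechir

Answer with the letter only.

A

Attach aspect inchoative -nguy → ngishinguy.
Attach polarity affirmative -chur → ngishinguychur.
Apply vowel harmony: ngishinguychur → ngishingiychir.
So the correct form is ngishingiychir, option (A).
(C) ngishichirngiy is wrong: it has the affixes in the wrong order.
(D) ngishishechir is wrong: it uses perfective instead of inchoative for aspect.
(B) ngishiyechir is wrong: it uses imperfective instead of inchoative for aspect.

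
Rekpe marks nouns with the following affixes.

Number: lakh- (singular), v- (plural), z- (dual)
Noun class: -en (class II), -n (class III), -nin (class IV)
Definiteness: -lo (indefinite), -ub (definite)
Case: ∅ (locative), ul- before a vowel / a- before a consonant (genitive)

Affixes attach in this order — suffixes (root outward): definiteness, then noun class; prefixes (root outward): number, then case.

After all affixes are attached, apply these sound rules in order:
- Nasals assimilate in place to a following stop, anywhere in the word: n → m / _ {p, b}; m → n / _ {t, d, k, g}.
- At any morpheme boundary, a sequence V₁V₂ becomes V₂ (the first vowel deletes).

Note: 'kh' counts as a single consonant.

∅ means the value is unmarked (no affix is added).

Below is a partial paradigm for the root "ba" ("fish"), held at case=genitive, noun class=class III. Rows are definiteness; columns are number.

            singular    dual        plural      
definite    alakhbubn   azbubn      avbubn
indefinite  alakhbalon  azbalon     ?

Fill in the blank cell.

avbalon

Attach number plural v- → vba.
Attach case genitive a- (before consonant 'v') → avba.
Attach definiteness indefinite -lo → avbalo.
Attach noun class class III -n → avbalon.
Nasal assimilation: no change.
Vowel deletion: no change.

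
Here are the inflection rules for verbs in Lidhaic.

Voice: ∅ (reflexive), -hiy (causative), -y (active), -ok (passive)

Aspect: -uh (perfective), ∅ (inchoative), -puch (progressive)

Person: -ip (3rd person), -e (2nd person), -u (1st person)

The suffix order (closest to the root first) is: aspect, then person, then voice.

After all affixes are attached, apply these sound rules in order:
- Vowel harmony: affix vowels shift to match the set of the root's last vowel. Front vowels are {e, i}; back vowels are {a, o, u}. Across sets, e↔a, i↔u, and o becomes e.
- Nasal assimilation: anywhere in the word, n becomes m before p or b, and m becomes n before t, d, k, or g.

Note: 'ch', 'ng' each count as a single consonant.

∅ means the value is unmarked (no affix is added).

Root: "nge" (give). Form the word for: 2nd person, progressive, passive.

ngepicheek

Attach aspect progressive -puch → ngepuch.
Attach person 2nd person -e → ngepuche.
Attach voice passive -ok → ngepucheok.
Apply vowel harmony: ngepucheok → ngepicheek.
Nasal assimilation: no change.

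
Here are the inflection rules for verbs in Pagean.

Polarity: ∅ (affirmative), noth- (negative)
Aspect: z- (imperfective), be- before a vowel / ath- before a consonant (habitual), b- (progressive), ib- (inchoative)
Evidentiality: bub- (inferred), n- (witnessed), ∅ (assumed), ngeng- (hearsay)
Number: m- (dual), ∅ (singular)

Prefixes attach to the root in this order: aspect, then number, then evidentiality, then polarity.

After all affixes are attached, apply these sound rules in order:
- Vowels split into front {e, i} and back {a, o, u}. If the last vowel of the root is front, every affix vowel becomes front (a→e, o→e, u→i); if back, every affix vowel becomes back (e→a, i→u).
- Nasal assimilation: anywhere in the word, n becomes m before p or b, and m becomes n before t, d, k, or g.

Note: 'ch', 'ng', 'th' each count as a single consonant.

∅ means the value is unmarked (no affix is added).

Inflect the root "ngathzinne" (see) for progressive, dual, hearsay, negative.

nethngengmbngathzinne

Attach aspect progressive b- → bngathzinne.
Attach number dual m- → mbngathzinne.
Attach evidentiality hearsay ngeng- → ngengmbngathzinne.
Attach polarity negative noth- → nothngengmbngathzinne.
Apply vowel harmony: nothngengmbngathzinne → nethngengmbngathzinne.
Nasal assimilation: no change.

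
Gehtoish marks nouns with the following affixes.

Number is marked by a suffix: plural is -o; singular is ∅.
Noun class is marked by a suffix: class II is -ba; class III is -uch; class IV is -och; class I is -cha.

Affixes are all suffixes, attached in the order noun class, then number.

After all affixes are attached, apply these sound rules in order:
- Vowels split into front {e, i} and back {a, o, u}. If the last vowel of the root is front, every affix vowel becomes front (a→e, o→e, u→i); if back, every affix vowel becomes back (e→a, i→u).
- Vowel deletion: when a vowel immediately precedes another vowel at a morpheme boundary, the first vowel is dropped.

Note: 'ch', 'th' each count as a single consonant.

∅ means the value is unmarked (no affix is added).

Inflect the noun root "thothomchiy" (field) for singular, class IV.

thothomchiyech

Attach noun class class IV -och → thothomchiyoch.
number = singular: zero marking, form stays thothomchiyoch.
Apply vowel harmony: thothomchiyoch → thothomchiyech.
Vowel deletion: no change.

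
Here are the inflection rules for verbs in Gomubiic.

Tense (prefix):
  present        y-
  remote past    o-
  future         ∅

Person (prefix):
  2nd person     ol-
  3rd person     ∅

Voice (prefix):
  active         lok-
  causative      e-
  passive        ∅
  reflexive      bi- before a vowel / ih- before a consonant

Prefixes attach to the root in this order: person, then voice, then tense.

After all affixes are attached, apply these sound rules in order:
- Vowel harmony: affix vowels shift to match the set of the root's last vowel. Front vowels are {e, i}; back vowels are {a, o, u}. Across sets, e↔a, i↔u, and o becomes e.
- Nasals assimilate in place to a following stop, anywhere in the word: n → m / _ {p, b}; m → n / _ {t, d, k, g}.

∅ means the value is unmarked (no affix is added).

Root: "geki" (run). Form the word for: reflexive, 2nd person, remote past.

ebielgeki

Attach person 2nd person ol- → olgeki.
Attach voice reflexive bi- (before vowel 'o') → biolgeki.
Attach tense remote past o- → obiolgeki.
Apply vowel harmony: obiolgeki → ebielgeki.
Nasal assimilation: no change.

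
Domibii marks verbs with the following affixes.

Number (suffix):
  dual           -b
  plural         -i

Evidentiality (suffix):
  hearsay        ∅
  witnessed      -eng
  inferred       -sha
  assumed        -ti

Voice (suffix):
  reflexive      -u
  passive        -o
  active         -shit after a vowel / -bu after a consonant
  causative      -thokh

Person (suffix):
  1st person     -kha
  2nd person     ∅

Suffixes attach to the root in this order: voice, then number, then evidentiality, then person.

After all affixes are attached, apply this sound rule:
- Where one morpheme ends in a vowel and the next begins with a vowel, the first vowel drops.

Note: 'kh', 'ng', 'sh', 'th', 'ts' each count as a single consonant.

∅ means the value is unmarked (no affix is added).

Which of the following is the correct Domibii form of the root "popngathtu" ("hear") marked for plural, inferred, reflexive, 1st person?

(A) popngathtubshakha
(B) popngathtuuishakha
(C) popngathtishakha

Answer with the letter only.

C

Attach voice reflexive -u → popngathtuu.
Attach number plural -i → popngathtuui.
Attach evidentiality inferred -sha → popngathtuuisha.
Attach person 1st person -kha → popngathtuuishakha.
Apply vowel deletion: popngathtuuishakha → popngathtishakha.
So the correct form is popngathtishakha, option (C).
(B) popngathtuuishakha is wrong: it fails to apply the sound rule(s).
(A) popngathtubshakha is wrong: it uses dual instead of plural for number.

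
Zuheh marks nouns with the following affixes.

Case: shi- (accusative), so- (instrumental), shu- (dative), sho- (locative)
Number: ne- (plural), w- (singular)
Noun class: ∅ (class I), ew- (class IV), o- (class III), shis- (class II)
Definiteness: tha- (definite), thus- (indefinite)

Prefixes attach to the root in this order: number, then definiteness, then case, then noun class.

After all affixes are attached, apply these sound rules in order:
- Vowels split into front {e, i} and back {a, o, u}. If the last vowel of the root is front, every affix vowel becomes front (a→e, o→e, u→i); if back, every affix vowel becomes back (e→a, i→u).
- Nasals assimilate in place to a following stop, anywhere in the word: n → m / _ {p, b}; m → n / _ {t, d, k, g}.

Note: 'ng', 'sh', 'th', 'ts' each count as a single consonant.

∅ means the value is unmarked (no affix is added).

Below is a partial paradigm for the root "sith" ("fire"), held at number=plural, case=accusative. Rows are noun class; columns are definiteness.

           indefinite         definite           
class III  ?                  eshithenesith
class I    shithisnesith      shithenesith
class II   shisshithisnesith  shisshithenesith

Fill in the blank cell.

Attach number plural ne- → nesith.
Attach definiteness indefinite thus- → thusnesith.
Attach case accusative shi- → shithusnesith.
Attach noun class class III o- → oshithusnesith.
Apply vowel harmony: oshithusnesith → eshithisnesith.
Nasal assimilation: no change.

eshithisnesith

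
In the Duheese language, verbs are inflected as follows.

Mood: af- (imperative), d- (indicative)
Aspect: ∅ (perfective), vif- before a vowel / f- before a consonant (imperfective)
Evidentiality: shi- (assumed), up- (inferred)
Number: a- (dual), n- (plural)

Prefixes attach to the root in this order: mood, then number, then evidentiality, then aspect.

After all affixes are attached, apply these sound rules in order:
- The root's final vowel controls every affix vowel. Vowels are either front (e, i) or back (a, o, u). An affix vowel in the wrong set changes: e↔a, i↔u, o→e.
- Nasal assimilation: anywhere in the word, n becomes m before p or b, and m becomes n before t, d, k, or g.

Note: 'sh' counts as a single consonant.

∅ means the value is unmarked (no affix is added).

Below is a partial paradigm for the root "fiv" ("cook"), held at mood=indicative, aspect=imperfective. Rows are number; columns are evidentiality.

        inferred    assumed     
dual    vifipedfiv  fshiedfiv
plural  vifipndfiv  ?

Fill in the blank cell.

fshindfiv

Attach mood indicative d- → dfiv.
Attach number plural n- → ndfiv.
Attach evidentiality assumed shi- → shindfiv.
Attach aspect imperfective f- (before consonant 'sh') → fshindfiv.
Vowel harmony: no change.
Nasal assimilation: no change.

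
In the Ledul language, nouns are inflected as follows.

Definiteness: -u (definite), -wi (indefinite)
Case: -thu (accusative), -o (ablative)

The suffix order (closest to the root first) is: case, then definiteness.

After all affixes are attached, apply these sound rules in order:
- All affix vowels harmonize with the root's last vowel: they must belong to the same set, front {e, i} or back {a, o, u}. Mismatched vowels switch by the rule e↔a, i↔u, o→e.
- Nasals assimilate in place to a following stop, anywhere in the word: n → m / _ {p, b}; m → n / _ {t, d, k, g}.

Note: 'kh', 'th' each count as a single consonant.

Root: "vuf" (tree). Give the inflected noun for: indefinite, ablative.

vufowu

Attach case ablative -o → vufo.
Attach definiteness indefinite -wi → vufowi.
Apply vowel harmony: vufowi → vufowu.
Nasal assimilation: no change.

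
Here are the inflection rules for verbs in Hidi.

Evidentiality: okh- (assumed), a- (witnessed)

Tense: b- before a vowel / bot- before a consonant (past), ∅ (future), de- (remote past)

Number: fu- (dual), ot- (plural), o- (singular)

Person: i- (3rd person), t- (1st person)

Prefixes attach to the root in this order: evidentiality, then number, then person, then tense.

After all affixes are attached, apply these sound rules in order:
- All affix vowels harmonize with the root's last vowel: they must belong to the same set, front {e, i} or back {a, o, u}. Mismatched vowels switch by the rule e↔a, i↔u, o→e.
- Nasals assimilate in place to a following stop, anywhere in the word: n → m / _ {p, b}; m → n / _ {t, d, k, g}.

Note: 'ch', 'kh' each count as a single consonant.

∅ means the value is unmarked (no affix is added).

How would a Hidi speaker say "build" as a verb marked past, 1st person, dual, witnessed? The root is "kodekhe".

bettfiekodekhe

Attach evidentiality witnessed a- → akodekhe.
Attach number dual fu- → fuakodekhe.
Attach person 1st person t- → tfuakodekhe.
Attach tense past bot- (before consonant 't') → bottfuakodekhe.
Apply vowel harmony: bottfuakodekhe → bettfiekodekhe.
Nasal assimilation: no change.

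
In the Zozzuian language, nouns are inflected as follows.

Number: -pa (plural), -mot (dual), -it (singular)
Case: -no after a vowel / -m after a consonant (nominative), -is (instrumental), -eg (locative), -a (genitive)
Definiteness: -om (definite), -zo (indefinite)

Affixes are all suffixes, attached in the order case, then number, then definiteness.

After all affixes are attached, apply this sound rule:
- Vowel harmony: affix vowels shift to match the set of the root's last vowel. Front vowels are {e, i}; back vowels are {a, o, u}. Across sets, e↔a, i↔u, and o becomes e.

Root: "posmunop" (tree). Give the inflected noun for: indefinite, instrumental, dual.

Attach case instrumental -is → posmunopis.
Attach number dual -mot → posmunopismot.
Attach definiteness indefinite -zo → posmunopismotzo.
Apply vowel harmony: posmunopismotzo → posmunopusmotzo.

posmunopusmotzo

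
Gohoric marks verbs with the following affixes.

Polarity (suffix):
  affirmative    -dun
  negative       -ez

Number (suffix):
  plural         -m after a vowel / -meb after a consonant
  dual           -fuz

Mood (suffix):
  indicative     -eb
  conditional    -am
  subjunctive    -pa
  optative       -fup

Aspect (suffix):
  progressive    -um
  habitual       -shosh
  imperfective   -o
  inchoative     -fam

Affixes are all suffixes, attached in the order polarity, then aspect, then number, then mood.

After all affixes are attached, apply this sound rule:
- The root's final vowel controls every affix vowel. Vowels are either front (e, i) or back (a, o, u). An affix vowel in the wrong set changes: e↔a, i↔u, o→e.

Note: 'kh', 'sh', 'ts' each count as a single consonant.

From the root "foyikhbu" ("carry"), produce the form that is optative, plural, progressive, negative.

foyikhbuazummabfup

Attach polarity negative -ez → foyikhbuez.
Attach aspect progressive -um → foyikhbuezum.
Attach number plural -meb (after consonant 'm') → foyikhbuezummeb.
Attach mood optative -fup → foyikhbuezummebfup.
Apply vowel harmony: foyikhbuezummebfup → foyikhbuazummabfup.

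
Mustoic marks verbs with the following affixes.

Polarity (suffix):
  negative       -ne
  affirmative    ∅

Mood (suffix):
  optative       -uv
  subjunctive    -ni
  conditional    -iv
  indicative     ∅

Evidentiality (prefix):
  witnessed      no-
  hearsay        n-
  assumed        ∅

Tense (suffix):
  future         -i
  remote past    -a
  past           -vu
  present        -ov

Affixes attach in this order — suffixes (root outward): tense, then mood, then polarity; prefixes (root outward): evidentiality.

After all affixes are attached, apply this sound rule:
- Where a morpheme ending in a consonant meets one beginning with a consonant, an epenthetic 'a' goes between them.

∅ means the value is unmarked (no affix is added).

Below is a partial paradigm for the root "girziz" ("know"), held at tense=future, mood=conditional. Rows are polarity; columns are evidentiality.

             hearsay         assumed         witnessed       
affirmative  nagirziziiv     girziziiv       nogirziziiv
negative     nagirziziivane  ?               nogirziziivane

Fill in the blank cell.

girziziivane

evidentiality = assumed: zero marking, form stays girziz.
Attach tense future -i → girzizi.
Attach mood conditional -iv → girziziiv.
Attach polarity negative -ne → girziziivne.
Apply epenthesis: girziziivne → girziziivane.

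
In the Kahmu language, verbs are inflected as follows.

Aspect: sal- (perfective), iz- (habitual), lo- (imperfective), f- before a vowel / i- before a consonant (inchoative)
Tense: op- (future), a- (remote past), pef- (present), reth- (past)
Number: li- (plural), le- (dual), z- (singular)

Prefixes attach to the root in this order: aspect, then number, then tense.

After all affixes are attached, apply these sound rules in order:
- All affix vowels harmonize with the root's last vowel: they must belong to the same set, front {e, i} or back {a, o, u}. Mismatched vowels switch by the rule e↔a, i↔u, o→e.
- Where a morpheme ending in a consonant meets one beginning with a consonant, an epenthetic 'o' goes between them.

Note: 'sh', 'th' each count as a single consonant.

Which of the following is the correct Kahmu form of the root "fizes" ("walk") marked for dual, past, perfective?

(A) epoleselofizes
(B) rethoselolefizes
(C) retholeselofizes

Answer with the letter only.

C

Attach aspect perfective sal- → salfizes.
Attach number dual le- → lesalfizes.
Attach tense past reth- → rethlesalfizes.
Apply vowel harmony: rethlesalfizes → rethleselfizes.
Apply epenthesis: rethleselfizes → retholeselofizes.
So the correct form is retholeselofizes, option (C).
(B) rethoselolefizes is wrong: it has the affixes in the wrong order.
(A) epoleselofizes is wrong: it uses future instead of past for tense.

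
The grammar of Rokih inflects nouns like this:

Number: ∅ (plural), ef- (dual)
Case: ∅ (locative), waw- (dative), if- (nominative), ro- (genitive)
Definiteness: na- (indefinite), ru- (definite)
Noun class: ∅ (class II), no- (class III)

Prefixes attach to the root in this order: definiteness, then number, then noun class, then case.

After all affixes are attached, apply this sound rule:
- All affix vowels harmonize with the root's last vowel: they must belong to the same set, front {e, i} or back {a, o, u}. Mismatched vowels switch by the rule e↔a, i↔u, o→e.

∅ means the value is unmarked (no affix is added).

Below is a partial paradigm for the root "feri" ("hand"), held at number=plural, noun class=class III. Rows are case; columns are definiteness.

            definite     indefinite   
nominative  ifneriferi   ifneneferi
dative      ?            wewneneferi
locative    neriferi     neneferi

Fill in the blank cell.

wewneriferi

Attach definiteness definite ru- → ruferi.
number = plural: zero marking, form stays ruferi.
Attach noun class class III no- → noruferi.
Attach case dative waw- → wawnoruferi.
Apply vowel harmony: wawnoruferi → wewneriferi.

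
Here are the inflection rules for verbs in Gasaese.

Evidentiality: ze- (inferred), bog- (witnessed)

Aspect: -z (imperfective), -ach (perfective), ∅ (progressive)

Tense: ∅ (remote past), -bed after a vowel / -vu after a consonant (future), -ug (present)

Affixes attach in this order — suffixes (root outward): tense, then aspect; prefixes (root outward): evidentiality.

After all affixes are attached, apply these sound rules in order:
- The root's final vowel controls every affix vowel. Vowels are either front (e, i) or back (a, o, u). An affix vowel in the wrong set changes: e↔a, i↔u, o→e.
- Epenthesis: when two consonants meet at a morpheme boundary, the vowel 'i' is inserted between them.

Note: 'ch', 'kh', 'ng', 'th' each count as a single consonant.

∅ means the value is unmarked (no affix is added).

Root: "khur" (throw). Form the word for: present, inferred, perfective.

zakhurugach

Attach evidentiality inferred ze- → zekhur.
Attach tense present -ug → zekhurug.
Attach aspect perfective -ach → zekhurugach.
Apply vowel harmony: zekhurugach → zakhurugach.
Epenthesis: no change.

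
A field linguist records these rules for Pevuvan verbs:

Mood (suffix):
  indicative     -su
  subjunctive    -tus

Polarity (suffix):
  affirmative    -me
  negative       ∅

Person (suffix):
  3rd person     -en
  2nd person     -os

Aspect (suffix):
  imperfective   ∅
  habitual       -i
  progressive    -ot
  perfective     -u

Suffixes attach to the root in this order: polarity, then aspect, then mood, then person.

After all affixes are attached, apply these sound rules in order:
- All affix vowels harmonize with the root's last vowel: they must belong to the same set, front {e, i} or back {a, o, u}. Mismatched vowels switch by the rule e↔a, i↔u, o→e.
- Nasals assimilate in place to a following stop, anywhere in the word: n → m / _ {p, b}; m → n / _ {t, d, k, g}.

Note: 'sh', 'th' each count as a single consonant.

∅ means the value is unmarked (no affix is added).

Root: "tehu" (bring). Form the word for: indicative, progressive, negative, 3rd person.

tehuotsuan

polarity = negative: zero marking, form stays tehu.
Attach aspect progressive -ot → tehuot.
Attach mood indicative -su → tehuotsu.
Attach person 3rd person -en → tehuotsuen.
Apply vowel harmony: tehuotsuen → tehuotsuan.
Nasal assimilation: no change.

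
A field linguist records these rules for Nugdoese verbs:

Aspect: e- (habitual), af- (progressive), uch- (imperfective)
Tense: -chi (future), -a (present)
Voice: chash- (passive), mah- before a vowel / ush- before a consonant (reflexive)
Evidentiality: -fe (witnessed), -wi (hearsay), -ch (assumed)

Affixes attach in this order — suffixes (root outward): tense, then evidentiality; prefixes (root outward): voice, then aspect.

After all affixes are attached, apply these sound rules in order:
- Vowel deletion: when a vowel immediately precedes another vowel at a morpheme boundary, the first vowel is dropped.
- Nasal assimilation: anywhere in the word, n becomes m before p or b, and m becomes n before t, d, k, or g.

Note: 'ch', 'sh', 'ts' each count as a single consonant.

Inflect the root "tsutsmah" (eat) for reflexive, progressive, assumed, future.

afushtsutsmahchich

Attach voice reflexive ush- (before consonant 'ts') → ushtsutsmah.
Attach tense future -chi → ushtsutsmahchi.
Attach evidentiality assumed -ch → ushtsutsmahchich.
Attach aspect progressive af- → afushtsutsmahchich.
Vowel deletion: no change.
Nasal assimilation: no change.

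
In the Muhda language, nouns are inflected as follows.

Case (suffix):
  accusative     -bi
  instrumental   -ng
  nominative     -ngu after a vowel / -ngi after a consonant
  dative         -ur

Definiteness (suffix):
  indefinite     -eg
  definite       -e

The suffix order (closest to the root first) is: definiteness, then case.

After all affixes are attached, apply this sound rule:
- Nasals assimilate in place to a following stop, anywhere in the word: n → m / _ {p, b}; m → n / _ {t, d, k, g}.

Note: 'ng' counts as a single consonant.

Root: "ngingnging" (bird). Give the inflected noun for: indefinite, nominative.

Attach definiteness indefinite -eg → ngingngingeg.
Attach case nominative -ngi (after consonant 'g') → ngingngingegngi.
Nasal assimilation: no change.

ngingngingegngi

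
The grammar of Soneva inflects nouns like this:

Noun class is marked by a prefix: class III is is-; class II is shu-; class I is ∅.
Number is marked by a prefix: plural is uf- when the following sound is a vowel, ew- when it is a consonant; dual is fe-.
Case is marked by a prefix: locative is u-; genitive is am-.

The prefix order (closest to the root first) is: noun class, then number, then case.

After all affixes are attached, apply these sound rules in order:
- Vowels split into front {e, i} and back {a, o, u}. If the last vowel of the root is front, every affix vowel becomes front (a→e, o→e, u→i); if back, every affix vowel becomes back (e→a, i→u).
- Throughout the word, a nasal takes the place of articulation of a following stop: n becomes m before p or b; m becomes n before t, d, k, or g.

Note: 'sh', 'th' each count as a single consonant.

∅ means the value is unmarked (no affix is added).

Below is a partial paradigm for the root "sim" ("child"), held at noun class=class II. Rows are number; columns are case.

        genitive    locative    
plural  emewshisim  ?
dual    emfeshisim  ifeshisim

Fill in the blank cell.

iewshisim

Attach noun class class II shu- → shusim.
Attach number plural ew- (before consonant 'sh') → ewshusim.
Attach case locative u- → uewshusim.
Apply vowel harmony: uewshusim → iewshisim.
Nasal assimilation: no change.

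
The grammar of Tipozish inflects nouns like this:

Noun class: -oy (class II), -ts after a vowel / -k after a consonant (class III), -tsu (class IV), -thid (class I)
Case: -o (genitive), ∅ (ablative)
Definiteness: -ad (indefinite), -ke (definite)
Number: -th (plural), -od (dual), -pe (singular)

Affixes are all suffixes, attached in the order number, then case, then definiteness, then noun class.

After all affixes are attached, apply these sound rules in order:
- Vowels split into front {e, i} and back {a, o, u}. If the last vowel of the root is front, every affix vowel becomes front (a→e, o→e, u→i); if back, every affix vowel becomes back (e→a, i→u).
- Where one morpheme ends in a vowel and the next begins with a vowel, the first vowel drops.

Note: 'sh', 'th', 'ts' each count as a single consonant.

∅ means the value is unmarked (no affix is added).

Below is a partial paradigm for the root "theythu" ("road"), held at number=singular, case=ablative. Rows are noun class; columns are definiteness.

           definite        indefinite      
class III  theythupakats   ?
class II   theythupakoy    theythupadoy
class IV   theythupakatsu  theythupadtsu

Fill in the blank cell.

theythupadk

Attach number singular -pe → theythupe.
case = ablative: zero marking, form stays theythupe.
Attach definiteness indefinite -ad → theythupead.
Attach noun class class III -k (after consonant 'd') → theythupeadk.
Apply vowel harmony: theythupeadk → theythupaadk.
Apply vowel deletion: theythupaadk → theythupadk.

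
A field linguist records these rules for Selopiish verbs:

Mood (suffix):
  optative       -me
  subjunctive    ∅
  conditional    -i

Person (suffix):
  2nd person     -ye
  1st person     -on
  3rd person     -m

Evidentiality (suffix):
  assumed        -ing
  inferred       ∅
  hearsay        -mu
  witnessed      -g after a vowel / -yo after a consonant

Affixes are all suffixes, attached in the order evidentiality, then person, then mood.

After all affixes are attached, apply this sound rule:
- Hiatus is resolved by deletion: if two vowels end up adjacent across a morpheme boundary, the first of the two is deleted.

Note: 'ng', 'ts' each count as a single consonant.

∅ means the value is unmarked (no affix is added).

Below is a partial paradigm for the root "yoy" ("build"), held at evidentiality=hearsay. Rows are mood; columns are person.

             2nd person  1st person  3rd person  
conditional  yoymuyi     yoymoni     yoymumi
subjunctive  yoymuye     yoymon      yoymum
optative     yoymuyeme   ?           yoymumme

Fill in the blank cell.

yoymonme

Attach evidentiality hearsay -mu → yoymu.
Attach person 1st person -on → yoymuon.
Attach mood optative -me → yoymuonme.
Apply vowel deletion: yoymuonme → yoymonme.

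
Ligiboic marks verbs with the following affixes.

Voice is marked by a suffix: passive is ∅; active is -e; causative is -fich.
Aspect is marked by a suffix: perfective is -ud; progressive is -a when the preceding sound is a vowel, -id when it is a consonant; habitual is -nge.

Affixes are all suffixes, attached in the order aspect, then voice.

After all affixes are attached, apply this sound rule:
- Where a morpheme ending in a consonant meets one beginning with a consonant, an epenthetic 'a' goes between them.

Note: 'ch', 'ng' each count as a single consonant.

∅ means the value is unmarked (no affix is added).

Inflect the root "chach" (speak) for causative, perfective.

chachudafich

Attach aspect perfective -ud → chachud.
Attach voice causative -fich → chachudfich.
Apply epenthesis: chachudfich → chachudafich.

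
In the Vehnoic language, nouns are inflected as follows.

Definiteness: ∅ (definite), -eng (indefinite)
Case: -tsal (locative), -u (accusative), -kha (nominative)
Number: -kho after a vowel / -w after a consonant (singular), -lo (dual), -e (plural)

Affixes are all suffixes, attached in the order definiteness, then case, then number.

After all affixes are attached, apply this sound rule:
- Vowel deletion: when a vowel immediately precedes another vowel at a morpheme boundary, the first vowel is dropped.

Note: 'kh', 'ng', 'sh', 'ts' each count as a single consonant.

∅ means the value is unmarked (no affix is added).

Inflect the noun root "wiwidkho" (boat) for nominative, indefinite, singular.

wiwidkhengkhakho

Attach definiteness indefinite -eng → wiwidkhoeng.
Attach case nominative -kha → wiwidkhoengkha.
Attach number singular -kho (after vowel 'a') → wiwidkhoengkhakho.
Apply vowel deletion: wiwidkhoengkhakho → wiwidkhengkhakho.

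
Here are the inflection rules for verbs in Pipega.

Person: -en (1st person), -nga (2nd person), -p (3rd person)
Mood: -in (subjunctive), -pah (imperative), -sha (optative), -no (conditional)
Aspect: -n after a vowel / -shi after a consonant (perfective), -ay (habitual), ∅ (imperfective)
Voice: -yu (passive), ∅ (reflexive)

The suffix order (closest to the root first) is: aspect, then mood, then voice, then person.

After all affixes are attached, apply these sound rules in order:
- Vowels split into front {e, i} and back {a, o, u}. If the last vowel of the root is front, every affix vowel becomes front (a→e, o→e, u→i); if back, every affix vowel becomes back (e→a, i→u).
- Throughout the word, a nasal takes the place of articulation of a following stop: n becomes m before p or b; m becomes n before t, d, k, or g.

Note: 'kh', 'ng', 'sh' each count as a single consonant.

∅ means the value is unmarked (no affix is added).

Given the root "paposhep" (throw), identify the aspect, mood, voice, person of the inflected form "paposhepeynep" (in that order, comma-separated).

habitual, conditional, reflexive, 3rd person

Segment: paposhep-ay-no-p.
aspect: -ay → habitual.
mood: -no → conditional.
voice: ∅ → reflexive.
person: -p → 3rd person.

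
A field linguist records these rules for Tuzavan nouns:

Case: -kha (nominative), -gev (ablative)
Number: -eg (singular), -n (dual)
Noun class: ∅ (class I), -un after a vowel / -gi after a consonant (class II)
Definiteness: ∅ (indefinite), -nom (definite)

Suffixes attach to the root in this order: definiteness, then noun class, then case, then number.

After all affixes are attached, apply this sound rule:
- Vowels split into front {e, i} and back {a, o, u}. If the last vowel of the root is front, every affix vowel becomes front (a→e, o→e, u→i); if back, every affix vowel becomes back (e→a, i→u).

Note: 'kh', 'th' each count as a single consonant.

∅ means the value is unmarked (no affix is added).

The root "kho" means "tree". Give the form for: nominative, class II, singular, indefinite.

khounkhaag

definiteness = indefinite: zero marking, form stays kho.
Attach noun class class II -un (after vowel 'o') → khoun.
Attach case nominative -kha → khounkha.
Attach number singular -eg → khounkhaeg.
Apply vowel harmony: khounkhaeg → khounkhaag.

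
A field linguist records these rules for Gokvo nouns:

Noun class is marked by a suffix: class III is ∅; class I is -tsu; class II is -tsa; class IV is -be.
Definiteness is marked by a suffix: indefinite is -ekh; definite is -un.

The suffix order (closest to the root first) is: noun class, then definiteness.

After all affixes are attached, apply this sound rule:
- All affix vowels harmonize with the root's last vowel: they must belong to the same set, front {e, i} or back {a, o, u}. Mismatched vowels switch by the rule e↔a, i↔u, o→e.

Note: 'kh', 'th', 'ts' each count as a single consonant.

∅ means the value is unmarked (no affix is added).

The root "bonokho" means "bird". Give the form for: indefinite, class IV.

Attach noun class class IV -be → bonokhobe.
Attach definiteness indefinite -ekh → bonokhobeekh.
Apply vowel harmony: bonokhobeekh → bonokhobaakh.

bonokhobaakh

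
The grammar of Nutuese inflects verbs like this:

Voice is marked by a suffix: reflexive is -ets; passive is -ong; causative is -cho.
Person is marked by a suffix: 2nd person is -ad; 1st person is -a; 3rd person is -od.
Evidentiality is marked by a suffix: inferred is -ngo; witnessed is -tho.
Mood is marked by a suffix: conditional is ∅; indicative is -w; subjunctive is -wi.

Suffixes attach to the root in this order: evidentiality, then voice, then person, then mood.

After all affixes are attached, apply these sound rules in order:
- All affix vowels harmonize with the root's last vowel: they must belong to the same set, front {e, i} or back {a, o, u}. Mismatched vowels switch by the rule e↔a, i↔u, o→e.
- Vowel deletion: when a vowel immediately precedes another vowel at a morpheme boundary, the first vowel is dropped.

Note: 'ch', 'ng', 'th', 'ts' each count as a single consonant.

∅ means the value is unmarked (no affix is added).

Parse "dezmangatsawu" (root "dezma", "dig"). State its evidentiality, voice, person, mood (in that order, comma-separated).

Segment: dezma-ngo-ets-a-wi.
evidentiality: -ngo → inferred.
voice: -ets → reflexive.
person: -a → 1st person.
mood: -wi → subjunctive.

inferred, reflexive, 1st person, subjunctive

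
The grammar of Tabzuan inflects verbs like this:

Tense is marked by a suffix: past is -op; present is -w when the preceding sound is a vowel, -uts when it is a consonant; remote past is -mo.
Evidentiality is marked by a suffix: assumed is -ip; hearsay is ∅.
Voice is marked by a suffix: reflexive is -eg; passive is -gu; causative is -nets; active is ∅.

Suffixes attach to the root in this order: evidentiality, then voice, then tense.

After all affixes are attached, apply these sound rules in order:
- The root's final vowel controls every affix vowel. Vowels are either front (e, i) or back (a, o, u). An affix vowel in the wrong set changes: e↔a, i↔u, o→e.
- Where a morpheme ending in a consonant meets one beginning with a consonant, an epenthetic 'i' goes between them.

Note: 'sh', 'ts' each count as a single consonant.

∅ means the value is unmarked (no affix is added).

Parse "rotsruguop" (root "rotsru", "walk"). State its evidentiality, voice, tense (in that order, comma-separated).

hearsay, passive, past

Segment: rotsru-gu-op.
evidentiality: ∅ → hearsay.
voice: -gu → passive.
tense: -op → past.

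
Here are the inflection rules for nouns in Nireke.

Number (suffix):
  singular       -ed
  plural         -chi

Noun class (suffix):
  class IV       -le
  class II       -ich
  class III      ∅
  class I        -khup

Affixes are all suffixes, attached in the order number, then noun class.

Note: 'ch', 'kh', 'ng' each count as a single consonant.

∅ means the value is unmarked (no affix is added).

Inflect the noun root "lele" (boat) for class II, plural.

Attach number plural -chi → lelechi.
Attach noun class class II -ich → lelechiich.

lelechiich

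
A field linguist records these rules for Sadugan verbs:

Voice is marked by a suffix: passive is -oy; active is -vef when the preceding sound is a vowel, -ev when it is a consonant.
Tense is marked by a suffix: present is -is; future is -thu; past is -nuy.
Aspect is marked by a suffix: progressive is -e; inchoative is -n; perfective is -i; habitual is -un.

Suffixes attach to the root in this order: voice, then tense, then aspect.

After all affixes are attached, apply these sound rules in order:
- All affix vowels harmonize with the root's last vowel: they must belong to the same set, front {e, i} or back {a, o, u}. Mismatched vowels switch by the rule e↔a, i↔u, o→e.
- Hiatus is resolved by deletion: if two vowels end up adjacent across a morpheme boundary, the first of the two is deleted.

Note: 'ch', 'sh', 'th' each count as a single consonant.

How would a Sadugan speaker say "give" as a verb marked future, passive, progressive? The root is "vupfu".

Attach voice passive -oy → vupfuoy.
Attach tense future -thu → vupfuoythu.
Attach aspect progressive -e → vupfuoythue.
Apply vowel harmony: vupfuoythue → vupfuoythua.
Apply vowel deletion: vupfuoythua → vupfoytha.

vupfoytha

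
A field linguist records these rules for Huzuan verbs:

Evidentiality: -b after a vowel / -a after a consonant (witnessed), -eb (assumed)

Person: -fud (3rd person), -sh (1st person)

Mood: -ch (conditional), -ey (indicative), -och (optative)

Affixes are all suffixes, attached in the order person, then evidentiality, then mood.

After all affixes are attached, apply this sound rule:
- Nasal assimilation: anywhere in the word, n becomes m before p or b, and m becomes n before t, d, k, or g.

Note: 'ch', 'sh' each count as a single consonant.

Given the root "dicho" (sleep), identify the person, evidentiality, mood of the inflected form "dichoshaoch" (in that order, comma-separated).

1st person, witnessed, optative

Segment: dicho-sh-a-och.
person: -sh → 1st person.
evidentiality: -b/a → witnessed.
mood: -och → optative.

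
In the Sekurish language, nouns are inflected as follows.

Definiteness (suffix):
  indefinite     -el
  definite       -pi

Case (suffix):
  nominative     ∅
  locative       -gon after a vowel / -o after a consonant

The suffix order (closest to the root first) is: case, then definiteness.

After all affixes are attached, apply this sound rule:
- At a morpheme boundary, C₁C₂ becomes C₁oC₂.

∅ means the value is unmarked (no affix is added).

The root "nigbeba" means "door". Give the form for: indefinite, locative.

nigbebagonel

Attach case locative -gon (after vowel 'a') → nigbebagon.
Attach definiteness indefinite -el → nigbebagonel.
Epenthesis: no change.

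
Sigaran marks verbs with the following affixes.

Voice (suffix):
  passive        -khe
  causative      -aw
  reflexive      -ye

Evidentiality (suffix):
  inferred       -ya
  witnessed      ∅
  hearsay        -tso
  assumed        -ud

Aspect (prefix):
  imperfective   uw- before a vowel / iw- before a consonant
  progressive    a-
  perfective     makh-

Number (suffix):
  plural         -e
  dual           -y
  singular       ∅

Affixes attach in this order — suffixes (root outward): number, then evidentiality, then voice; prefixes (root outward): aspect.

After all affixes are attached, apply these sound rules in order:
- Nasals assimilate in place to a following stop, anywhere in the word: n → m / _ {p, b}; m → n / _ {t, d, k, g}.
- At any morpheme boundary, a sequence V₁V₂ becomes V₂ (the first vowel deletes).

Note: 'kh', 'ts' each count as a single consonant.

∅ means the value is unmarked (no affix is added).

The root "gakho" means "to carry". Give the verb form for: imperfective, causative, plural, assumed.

Attach number plural -e → gakhoe.
Attach evidentiality assumed -ud → gakhoeud.
Attach voice causative -aw → gakhoeudaw.
Attach aspect imperfective iw- (before consonant 'g') → iwgakhoeudaw.
Nasal assimilation: no change.
Apply vowel deletion: iwgakhoeudaw → iwgakhudaw.

iwgakhudaw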